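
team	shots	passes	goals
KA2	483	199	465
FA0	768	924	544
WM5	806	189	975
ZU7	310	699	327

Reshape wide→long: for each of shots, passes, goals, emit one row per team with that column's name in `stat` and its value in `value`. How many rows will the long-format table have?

12

4 team values × 3 melted columns = 12 rows.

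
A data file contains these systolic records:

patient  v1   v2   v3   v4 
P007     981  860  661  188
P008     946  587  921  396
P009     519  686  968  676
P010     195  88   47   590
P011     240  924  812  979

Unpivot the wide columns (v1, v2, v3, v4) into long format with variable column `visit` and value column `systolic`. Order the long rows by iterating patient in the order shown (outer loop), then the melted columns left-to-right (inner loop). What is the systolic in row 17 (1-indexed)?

240

20 rows total (5 × 4). Row 17: index ⌊(17-1)/4⌋ = 4 into patient → P011; (17-1) mod 4 = 0 into the melted columns → v1.
So row 17 is (P011, v1, 240); systolic = 240.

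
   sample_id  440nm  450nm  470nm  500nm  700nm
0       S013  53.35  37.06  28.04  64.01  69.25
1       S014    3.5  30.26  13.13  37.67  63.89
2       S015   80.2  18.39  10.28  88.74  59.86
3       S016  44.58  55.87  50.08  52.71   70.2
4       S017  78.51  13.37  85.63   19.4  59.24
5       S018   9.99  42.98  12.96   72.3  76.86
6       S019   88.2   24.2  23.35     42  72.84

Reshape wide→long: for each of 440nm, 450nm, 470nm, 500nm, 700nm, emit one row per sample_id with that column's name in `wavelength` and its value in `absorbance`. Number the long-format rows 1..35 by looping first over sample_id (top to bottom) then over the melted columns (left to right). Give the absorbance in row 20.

35 rows total (7 × 5). Row 20: index ⌊(20-1)/5⌋ = 3 into sample_id → S016; (20-1) mod 5 = 4 into the melted columns → 700nm.
So row 20 is (S016, 700nm, 70.2); absorbance = 70.2.

70.2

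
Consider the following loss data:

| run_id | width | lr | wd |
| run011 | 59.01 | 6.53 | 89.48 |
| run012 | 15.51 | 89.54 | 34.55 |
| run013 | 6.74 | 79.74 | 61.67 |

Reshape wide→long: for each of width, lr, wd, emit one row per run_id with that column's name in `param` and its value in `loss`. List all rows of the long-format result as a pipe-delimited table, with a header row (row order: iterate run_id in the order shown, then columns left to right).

| run_id | param | loss |
| run011 | width | 59.01 |
| run011 | lr | 6.53 |
| run011 | wd | 89.48 |
| run012 | width | 15.51 |
| run012 | lr | 89.54 |
| run012 | wd | 34.55 |
| run013 | width | 6.74 |
| run013 | lr | 79.74 |
| run013 | wd | 61.67 |

Each (run_id, column) pair becomes one row: 3 × 3 = 9 rows.
For example, (run011, width) → loss=59.01.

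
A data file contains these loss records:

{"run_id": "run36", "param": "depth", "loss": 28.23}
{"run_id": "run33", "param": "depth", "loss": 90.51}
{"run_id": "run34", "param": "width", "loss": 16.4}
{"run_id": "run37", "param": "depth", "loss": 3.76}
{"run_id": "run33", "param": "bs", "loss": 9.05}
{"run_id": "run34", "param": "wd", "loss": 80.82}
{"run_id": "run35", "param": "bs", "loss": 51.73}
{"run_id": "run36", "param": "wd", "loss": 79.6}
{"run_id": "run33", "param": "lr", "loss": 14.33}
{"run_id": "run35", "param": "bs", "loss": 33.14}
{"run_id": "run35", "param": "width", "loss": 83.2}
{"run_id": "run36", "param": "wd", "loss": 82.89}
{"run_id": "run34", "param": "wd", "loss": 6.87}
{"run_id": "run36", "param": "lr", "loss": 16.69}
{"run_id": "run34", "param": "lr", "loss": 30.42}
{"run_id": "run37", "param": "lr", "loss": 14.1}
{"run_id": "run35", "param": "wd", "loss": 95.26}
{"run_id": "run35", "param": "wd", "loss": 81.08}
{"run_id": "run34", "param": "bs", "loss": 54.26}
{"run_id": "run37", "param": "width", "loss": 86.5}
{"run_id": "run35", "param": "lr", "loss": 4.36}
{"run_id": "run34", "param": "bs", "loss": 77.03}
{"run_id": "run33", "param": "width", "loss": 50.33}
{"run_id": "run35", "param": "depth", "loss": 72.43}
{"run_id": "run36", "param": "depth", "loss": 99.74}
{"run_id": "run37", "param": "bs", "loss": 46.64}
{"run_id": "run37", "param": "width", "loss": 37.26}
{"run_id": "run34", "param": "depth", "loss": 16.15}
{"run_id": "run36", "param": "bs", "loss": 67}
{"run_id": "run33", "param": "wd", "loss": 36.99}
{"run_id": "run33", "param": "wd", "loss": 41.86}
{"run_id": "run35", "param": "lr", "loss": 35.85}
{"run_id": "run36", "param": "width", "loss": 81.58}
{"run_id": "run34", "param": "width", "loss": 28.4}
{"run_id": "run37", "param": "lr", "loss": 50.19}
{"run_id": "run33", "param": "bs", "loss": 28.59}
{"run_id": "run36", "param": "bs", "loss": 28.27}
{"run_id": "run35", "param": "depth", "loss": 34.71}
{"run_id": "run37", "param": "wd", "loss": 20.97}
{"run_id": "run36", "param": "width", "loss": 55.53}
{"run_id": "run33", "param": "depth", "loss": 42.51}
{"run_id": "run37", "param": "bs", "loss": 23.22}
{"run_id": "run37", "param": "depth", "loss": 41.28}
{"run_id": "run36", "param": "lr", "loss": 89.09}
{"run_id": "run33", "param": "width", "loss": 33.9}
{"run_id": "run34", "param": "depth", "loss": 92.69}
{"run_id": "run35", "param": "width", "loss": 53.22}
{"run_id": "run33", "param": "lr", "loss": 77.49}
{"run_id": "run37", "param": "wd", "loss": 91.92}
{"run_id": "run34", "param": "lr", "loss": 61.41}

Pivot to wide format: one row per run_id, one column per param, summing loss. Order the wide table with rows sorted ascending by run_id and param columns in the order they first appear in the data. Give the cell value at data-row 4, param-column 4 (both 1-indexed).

With rows sorted ascending by run_id, row 4 is run_id=run36. param columns in first-appearance order: depth, width, bs, wd, lr; column 4 is wd.
Long rows with run_id=run36, param=wd: 79.6 + 82.89 = 162.49.

162.49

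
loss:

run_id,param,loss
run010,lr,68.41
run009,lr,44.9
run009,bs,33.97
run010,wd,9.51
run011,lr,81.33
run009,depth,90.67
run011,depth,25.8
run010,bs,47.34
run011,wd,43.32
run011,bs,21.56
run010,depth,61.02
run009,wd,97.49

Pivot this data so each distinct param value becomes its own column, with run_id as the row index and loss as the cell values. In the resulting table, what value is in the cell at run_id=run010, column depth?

61.02

Wide layout: rows indexed by run_id, columns are the 4 distinct param values (lr, bs, wd, depth).
Cell (run_id=run010, param=depth) draws from the long row where run_id=run010 and param=depth, which has loss=61.02.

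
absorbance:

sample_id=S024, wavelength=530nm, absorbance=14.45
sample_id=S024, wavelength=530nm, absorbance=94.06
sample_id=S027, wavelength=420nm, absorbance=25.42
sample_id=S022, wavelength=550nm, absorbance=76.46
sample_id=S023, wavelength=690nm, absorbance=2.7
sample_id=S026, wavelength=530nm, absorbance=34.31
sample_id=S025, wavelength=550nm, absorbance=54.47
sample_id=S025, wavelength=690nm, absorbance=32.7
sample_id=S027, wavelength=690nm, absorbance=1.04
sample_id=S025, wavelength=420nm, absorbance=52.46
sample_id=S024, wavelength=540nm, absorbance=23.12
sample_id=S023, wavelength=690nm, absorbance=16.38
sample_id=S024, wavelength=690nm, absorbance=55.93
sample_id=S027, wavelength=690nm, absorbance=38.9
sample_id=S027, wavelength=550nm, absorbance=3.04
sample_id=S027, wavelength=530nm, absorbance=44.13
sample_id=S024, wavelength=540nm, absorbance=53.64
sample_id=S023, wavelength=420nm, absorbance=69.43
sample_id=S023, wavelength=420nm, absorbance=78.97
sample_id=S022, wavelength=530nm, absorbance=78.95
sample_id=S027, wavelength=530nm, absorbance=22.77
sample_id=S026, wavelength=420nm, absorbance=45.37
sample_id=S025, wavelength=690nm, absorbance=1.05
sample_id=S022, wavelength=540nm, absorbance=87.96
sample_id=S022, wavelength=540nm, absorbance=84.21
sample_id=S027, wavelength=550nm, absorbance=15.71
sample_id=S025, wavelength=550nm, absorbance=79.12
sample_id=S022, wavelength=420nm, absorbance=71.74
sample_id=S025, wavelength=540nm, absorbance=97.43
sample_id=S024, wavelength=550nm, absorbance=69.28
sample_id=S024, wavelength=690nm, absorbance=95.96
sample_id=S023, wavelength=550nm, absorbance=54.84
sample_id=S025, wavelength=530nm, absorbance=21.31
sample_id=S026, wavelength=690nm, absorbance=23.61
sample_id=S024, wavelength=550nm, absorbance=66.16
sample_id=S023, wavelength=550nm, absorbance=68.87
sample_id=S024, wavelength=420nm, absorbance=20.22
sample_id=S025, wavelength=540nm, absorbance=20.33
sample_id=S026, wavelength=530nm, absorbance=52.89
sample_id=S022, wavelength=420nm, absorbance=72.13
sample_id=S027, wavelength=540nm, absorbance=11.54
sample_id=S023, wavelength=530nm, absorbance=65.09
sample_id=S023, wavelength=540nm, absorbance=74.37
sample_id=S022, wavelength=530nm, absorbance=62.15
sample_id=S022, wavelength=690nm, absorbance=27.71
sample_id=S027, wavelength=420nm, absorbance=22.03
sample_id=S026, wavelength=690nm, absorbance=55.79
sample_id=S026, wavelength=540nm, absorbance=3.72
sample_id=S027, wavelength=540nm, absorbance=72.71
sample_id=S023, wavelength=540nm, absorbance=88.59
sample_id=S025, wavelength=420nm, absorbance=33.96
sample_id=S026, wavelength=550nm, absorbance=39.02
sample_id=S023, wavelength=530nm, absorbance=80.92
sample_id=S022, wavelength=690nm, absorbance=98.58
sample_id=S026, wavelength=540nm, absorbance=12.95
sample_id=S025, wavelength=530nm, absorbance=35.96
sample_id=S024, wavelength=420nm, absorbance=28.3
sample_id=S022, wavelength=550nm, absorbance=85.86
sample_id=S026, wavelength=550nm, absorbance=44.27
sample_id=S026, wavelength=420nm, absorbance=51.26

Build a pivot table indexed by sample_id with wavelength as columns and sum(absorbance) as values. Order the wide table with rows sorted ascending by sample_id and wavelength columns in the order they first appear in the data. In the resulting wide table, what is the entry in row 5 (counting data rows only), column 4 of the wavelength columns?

79.40

With rows sorted ascending by sample_id, row 5 is sample_id=S026. wavelength columns in first-appearance order: 530nm, 420nm, 550nm, 690nm, 540nm; column 4 is 690nm.
Long rows with sample_id=S026, wavelength=690nm: 23.61 + 55.79 = 79.40.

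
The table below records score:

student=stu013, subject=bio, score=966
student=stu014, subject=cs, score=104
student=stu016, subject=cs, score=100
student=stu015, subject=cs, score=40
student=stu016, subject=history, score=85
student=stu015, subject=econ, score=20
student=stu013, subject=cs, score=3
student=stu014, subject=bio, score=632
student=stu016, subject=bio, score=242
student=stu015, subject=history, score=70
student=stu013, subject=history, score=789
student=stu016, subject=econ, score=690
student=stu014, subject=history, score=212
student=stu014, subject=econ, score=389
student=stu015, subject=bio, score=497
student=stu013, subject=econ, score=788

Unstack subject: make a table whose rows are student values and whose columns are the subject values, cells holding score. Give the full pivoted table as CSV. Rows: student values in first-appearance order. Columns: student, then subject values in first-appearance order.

student,bio,cs,history,econ
stu013,966,3,789,788
stu014,632,104,212,389
stu016,242,100,85,690
stu015,497,40,70,20

Columns: student plus the 4 distinct subject values (bio, cs, history, econ).
For example, row stu013 column bio takes score=966 from the long row (stu013, bio).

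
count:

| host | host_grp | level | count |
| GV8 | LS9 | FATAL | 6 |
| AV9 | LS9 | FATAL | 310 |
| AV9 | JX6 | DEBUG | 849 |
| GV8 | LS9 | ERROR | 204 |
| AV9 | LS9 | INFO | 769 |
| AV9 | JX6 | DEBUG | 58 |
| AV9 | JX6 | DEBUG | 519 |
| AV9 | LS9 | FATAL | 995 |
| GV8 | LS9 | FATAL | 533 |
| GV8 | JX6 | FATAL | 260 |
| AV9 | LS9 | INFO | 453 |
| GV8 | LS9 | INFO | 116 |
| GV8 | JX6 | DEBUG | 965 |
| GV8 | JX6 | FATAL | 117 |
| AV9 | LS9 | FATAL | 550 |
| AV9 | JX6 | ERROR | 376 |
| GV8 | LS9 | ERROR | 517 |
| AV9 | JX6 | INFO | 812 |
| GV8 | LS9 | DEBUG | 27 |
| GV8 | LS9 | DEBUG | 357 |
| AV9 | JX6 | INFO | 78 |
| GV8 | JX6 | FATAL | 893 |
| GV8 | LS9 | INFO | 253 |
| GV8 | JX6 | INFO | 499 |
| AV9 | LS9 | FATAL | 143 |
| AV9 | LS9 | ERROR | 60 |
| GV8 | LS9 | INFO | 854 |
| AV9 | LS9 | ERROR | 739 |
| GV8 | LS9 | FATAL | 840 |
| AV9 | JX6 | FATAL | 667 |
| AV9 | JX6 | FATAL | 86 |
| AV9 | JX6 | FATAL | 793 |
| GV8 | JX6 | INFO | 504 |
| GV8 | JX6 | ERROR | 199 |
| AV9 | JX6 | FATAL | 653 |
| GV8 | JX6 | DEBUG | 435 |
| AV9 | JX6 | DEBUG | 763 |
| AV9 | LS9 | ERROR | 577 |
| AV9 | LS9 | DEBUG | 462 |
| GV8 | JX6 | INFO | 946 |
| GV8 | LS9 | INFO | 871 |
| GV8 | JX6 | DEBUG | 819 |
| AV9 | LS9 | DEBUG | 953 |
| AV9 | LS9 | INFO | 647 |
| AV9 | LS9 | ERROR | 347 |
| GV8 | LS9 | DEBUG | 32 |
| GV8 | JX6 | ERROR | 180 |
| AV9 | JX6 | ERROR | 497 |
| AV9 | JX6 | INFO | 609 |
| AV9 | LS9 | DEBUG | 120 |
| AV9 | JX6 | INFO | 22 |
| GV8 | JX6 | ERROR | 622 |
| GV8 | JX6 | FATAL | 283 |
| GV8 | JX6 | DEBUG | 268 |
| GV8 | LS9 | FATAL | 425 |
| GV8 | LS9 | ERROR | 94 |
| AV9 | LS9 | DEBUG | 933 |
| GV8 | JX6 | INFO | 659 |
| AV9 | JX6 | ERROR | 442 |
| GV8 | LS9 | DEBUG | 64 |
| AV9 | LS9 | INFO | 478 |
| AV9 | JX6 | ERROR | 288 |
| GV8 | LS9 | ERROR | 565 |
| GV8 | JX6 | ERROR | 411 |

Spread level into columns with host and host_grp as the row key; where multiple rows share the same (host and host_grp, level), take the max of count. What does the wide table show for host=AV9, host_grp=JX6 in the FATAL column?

793

Rows with host=AV9, host_grp=JX6 and level=FATAL: count values are 667, 86, 793, 653.
max(667, 86, 793, 653) = 793.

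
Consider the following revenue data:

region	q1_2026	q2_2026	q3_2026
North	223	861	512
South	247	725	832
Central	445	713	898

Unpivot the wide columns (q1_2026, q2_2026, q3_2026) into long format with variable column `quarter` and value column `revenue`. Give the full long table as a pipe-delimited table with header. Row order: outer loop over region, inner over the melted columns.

| region | quarter | revenue |
| North | q1_2026 | 223 |
| North | q2_2026 | 861 |
| North | q3_2026 | 512 |
| South | q1_2026 | 247 |
| South | q2_2026 | 725 |
| South | q3_2026 | 832 |
| Central | q1_2026 | 445 |
| Central | q2_2026 | 713 |
| Central | q3_2026 | 898 |

Each (region, column) pair becomes one row: 3 × 3 = 9 rows.
For example, (North, q1_2026) → revenue=223.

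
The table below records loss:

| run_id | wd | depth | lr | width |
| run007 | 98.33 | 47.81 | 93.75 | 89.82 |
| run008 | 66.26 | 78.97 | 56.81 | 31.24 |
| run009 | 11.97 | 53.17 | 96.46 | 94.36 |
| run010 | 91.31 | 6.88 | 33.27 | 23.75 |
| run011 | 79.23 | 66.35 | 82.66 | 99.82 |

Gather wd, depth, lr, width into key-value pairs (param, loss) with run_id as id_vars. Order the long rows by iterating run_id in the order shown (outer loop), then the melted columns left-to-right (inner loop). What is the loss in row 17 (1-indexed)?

79.23

20 rows total (5 × 4). Row 17: index ⌊(17-1)/4⌋ = 4 into run_id → run011; (17-1) mod 4 = 0 into the melted columns → wd.
So row 17 is (run011, wd, 79.23); loss = 79.23.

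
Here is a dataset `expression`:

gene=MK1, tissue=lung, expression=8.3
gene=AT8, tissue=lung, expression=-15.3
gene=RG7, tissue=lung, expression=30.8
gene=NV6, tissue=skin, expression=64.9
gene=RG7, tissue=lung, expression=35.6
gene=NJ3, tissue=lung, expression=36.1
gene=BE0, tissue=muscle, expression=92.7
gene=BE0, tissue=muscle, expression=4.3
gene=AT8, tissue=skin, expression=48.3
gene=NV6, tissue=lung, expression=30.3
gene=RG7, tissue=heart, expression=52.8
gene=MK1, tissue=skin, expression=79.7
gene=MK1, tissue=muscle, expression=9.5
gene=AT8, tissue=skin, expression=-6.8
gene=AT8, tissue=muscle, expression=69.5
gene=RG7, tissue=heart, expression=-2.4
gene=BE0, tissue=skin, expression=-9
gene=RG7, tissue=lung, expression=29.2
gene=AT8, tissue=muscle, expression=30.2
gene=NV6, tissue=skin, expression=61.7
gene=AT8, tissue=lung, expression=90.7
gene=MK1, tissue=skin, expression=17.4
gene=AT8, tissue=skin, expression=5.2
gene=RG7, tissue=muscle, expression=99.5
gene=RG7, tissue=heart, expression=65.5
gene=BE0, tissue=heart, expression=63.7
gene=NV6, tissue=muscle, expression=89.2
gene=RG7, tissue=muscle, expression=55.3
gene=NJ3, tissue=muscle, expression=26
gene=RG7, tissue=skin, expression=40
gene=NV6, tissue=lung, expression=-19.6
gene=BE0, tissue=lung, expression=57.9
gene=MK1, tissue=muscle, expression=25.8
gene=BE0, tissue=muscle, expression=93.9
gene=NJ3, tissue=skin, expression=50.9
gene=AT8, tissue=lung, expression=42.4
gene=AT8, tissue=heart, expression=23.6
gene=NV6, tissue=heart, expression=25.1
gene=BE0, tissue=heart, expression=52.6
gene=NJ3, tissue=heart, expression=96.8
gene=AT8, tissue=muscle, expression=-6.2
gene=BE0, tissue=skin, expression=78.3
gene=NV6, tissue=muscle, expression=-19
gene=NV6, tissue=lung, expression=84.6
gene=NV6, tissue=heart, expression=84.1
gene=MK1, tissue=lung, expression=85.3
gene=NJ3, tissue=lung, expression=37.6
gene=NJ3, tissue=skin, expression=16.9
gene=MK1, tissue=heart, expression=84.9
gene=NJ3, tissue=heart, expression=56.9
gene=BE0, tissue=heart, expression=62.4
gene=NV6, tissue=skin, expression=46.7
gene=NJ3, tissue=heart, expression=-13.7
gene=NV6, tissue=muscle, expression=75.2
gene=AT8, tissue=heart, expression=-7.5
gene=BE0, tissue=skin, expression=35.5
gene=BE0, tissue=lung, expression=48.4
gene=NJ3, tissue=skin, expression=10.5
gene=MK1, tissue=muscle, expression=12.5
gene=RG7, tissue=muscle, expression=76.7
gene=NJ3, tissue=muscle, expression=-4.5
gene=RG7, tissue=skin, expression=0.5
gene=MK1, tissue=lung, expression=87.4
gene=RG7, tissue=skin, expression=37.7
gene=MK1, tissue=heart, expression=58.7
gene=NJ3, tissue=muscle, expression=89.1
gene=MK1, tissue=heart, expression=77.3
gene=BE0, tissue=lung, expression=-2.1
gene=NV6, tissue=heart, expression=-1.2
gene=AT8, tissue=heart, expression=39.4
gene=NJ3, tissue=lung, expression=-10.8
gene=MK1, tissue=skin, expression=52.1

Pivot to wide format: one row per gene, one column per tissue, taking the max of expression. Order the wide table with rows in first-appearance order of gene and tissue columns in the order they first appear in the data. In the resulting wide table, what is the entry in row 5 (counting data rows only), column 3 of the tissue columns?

With rows in first-appearance order of gene, row 5 is gene=NJ3. tissue columns in first-appearance order: lung, skin, muscle, heart; column 3 is muscle.
Long rows with gene=NJ3, tissue=muscle: max(26, -4.5, 89.1) = 89.1.

89.1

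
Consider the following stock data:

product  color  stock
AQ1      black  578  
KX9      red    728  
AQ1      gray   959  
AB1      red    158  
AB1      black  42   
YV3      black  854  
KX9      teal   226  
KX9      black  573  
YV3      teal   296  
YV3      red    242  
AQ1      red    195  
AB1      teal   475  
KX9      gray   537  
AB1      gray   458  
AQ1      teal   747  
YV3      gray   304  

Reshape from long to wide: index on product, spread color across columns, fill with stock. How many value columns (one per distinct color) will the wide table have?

4 distinct color values: black, teal, red, gray.

4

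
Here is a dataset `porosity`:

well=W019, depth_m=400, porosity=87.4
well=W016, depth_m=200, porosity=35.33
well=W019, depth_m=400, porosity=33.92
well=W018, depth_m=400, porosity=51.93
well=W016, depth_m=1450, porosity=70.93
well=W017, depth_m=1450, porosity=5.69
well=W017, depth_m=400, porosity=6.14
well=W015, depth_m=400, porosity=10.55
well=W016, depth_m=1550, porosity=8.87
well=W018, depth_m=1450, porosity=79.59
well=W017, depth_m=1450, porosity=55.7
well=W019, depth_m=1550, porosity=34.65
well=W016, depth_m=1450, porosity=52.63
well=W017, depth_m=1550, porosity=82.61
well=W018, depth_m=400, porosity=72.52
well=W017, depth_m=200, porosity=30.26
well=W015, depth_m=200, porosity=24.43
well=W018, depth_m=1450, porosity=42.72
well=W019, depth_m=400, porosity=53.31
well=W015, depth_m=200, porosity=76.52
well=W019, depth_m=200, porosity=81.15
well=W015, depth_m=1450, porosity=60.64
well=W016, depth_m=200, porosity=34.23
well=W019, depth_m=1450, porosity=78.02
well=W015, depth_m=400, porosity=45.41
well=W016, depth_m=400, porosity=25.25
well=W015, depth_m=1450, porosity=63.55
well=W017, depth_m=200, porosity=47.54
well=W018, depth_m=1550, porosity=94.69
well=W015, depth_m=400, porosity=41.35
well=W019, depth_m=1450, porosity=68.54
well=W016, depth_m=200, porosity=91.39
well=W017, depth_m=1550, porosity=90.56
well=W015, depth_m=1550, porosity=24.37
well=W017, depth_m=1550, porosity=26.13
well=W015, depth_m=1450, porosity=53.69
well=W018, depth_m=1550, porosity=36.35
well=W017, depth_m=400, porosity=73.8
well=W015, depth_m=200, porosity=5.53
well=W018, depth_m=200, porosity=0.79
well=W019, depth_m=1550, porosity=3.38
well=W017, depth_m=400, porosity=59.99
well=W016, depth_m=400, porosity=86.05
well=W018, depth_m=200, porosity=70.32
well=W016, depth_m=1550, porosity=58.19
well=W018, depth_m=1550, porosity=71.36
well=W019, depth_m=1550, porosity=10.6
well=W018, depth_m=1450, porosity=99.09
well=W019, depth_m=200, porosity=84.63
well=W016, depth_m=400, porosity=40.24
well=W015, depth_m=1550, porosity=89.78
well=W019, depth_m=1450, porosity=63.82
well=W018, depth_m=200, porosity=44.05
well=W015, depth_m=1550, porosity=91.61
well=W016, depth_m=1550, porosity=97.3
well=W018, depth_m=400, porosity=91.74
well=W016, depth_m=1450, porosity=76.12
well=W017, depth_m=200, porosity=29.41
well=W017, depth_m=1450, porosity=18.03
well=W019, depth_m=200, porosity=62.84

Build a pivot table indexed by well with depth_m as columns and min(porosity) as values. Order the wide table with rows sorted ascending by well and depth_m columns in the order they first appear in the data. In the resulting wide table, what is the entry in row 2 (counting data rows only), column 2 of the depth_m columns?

34.23

With rows sorted ascending by well, row 2 is well=W016. depth_m columns in first-appearance order: 400, 200, 1450, 1550; column 2 is 200.
Long rows with well=W016, depth_m=200: min(35.33, 34.23, 91.39) = 34.23.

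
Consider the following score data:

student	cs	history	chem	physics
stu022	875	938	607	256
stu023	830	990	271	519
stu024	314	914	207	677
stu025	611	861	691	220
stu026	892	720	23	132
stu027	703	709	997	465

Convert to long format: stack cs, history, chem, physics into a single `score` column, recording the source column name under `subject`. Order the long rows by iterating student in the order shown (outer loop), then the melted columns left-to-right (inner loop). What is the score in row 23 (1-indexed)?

997

24 rows total (6 × 4). Row 23: index ⌊(23-1)/4⌋ = 5 into student → stu027; (23-1) mod 4 = 2 into the melted columns → chem.
So row 23 is (stu027, chem, 997); score = 997.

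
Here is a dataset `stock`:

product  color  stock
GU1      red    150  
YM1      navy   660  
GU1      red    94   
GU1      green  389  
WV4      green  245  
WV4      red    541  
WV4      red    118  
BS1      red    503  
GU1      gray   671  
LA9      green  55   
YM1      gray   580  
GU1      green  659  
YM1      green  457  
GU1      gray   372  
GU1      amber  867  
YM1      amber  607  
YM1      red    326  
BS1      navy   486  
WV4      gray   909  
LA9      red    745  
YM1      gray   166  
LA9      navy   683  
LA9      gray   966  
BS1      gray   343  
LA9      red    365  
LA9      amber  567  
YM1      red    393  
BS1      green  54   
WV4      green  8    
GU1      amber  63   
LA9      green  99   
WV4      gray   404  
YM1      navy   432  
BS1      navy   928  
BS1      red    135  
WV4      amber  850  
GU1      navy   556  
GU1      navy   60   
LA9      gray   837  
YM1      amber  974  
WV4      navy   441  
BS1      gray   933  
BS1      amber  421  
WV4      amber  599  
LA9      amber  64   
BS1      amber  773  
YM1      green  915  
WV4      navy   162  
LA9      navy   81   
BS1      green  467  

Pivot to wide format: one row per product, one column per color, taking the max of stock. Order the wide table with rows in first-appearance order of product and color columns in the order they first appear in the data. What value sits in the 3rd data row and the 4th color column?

With rows in first-appearance order of product, row 3 is product=WV4. color columns in first-appearance order: red, navy, green, gray, amber; column 4 is gray.
Long rows with product=WV4, color=gray: max(909, 404) = 909.

909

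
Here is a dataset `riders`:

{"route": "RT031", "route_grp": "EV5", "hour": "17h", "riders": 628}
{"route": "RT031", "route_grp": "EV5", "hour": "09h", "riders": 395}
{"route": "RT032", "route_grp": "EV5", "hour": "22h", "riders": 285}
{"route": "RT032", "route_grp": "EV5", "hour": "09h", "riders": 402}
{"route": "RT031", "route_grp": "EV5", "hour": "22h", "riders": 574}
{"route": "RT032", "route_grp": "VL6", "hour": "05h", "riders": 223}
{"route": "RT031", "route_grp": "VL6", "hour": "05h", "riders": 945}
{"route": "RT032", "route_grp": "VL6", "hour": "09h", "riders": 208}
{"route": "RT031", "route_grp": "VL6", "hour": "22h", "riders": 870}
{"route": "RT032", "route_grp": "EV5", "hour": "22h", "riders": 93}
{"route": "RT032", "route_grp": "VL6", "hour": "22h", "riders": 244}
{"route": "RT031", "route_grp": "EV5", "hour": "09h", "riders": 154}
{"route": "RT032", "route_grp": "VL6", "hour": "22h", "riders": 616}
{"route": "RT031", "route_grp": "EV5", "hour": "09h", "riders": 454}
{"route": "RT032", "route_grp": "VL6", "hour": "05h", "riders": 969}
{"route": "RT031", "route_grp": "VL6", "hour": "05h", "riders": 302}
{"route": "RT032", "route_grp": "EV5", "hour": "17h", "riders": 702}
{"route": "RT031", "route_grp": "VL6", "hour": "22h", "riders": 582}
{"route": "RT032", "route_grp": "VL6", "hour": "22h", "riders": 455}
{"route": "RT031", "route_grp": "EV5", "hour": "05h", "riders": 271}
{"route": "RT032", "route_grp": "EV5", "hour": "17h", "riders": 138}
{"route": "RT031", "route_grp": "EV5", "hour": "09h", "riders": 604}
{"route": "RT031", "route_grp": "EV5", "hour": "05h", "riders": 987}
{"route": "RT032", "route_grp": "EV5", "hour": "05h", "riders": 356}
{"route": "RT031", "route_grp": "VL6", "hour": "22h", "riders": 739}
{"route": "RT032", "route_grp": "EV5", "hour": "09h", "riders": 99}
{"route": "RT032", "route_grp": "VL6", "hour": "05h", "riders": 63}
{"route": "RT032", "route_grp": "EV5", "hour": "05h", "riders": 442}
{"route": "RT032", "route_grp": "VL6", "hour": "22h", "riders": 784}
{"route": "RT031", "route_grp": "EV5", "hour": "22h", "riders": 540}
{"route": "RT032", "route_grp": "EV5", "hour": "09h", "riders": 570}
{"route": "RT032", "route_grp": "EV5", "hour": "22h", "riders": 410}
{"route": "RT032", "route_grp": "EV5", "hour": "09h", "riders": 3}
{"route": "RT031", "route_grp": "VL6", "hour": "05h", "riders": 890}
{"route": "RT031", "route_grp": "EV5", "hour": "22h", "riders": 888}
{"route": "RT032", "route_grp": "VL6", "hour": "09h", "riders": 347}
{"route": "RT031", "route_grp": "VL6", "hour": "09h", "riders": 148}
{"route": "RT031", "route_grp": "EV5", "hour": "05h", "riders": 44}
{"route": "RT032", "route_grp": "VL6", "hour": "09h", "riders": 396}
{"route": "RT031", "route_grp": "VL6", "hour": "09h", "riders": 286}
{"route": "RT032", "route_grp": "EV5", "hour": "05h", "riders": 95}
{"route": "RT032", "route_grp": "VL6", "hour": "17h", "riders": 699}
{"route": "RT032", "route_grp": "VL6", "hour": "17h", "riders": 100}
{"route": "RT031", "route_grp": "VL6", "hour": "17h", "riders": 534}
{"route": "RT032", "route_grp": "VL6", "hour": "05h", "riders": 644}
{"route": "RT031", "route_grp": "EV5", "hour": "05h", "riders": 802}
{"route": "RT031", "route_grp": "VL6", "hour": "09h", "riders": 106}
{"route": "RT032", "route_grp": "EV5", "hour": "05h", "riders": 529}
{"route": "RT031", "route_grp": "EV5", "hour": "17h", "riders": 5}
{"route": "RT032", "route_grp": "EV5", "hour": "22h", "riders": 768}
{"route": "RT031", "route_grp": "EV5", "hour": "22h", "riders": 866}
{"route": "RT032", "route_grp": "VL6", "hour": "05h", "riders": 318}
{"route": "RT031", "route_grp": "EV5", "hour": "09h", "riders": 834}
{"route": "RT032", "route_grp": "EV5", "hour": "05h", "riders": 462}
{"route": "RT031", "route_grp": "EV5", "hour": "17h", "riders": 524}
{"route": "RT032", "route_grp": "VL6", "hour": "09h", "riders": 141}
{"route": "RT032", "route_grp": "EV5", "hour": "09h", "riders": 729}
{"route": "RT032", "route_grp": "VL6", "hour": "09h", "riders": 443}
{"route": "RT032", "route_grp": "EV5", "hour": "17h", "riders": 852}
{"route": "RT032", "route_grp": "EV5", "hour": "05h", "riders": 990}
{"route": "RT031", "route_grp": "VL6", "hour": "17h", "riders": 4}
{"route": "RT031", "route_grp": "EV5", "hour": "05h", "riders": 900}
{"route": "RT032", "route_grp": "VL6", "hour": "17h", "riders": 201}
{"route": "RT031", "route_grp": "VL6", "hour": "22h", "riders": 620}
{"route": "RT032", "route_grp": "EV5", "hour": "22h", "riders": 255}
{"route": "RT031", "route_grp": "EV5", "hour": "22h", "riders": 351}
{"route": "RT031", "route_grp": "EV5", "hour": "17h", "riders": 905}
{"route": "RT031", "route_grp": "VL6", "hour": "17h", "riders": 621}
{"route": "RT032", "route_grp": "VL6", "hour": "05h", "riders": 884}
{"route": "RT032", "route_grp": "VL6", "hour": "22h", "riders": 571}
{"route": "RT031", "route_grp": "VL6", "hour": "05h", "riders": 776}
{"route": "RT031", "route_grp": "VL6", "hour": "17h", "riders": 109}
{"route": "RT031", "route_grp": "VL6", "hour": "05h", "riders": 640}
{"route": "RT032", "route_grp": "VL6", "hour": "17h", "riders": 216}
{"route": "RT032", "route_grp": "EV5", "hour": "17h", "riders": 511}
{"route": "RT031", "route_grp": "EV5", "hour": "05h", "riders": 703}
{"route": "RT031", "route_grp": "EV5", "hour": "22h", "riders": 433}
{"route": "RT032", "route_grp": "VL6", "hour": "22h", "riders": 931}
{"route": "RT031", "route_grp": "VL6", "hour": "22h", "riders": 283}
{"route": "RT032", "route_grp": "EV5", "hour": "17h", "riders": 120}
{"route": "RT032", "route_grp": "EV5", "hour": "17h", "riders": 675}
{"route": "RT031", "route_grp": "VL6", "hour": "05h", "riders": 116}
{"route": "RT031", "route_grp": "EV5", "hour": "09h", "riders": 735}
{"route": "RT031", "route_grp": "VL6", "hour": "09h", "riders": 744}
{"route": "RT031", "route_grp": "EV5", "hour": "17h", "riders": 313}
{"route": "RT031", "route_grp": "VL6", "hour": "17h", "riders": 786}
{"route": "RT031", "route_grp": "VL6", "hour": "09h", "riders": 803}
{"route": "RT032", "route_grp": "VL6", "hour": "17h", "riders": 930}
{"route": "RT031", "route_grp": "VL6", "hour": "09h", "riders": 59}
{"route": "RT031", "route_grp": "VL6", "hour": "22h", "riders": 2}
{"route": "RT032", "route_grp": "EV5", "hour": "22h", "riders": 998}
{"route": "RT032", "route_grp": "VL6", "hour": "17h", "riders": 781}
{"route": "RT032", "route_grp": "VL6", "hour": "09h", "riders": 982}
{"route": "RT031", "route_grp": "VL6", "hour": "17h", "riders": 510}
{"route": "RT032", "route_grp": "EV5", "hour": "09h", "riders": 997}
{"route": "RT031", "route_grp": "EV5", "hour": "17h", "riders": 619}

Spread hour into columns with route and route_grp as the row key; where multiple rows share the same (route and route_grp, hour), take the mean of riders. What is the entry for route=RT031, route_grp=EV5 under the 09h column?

529.33

Rows with route=RT031, route_grp=EV5 and hour=09h: riders values are 395, 154, 454, 604, 834, 735.
(395 + 154 + 454 + 604 + 834 + 735) / 6 = 529.33.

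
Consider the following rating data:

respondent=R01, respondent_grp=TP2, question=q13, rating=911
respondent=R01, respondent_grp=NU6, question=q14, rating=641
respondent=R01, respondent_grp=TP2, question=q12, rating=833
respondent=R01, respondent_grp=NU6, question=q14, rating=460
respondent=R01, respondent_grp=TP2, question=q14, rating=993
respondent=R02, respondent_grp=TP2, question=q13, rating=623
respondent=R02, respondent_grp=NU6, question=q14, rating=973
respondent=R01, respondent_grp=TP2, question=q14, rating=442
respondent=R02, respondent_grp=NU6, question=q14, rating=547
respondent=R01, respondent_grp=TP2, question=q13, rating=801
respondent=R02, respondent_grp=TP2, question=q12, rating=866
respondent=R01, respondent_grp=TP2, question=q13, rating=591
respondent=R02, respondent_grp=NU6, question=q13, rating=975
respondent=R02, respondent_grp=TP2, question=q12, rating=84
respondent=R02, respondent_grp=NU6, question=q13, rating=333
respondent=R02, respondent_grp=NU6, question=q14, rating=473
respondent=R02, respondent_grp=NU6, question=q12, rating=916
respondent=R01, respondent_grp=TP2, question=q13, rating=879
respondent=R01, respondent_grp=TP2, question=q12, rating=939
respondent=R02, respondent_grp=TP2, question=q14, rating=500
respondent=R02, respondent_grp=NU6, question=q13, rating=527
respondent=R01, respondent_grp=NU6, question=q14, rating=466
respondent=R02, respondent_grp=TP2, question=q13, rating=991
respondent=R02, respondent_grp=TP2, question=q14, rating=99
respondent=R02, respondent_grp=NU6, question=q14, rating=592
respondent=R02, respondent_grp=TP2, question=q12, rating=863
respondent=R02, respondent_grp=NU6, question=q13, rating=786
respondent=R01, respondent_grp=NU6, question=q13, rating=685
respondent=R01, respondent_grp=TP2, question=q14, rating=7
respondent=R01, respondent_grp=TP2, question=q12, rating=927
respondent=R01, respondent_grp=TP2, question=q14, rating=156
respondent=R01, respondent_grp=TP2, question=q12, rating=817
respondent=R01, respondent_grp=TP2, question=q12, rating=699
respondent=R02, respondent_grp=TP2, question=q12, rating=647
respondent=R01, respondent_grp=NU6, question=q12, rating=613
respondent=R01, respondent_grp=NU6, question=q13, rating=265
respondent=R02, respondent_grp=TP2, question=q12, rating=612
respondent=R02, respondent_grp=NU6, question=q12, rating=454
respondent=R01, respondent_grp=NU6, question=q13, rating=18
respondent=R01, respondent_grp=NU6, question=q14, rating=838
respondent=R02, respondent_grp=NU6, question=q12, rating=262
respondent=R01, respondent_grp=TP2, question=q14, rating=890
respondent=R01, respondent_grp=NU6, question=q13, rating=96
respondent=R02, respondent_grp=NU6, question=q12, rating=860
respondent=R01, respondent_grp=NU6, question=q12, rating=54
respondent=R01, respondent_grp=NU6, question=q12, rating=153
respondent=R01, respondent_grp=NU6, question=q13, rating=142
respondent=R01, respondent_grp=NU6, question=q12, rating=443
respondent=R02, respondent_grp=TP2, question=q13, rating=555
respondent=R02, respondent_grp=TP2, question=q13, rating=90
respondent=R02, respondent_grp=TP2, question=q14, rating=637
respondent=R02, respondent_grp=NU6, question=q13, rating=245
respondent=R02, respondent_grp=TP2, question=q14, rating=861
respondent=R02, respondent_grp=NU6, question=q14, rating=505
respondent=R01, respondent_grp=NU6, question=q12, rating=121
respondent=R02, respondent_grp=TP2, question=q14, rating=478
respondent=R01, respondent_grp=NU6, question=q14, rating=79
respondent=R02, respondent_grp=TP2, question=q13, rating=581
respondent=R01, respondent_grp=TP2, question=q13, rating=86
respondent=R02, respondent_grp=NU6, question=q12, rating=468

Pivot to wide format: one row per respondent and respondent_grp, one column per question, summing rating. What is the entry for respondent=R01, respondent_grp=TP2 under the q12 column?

4215

Rows with respondent=R01, respondent_grp=TP2 and question=q12: rating values are 833, 939, 927, 817, 699.
833 + 939 + 927 + 817 + 699 = 4215.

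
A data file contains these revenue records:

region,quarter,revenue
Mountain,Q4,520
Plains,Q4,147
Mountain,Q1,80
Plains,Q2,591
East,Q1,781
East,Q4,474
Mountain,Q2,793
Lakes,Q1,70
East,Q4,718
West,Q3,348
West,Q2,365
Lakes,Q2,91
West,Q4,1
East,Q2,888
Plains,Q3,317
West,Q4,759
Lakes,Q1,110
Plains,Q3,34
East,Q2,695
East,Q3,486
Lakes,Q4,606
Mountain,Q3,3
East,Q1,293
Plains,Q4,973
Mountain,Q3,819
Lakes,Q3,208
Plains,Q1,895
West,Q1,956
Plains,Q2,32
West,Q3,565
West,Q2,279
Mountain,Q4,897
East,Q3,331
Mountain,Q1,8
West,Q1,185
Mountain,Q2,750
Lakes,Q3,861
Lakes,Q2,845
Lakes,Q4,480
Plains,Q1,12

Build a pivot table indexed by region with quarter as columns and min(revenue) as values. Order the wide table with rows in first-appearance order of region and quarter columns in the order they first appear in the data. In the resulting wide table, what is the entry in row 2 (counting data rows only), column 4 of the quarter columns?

34

With rows in first-appearance order of region, row 2 is region=Plains. quarter columns in first-appearance order: Q4, Q1, Q2, Q3; column 4 is Q3.
Long rows with region=Plains, quarter=Q3: min(317, 34) = 34.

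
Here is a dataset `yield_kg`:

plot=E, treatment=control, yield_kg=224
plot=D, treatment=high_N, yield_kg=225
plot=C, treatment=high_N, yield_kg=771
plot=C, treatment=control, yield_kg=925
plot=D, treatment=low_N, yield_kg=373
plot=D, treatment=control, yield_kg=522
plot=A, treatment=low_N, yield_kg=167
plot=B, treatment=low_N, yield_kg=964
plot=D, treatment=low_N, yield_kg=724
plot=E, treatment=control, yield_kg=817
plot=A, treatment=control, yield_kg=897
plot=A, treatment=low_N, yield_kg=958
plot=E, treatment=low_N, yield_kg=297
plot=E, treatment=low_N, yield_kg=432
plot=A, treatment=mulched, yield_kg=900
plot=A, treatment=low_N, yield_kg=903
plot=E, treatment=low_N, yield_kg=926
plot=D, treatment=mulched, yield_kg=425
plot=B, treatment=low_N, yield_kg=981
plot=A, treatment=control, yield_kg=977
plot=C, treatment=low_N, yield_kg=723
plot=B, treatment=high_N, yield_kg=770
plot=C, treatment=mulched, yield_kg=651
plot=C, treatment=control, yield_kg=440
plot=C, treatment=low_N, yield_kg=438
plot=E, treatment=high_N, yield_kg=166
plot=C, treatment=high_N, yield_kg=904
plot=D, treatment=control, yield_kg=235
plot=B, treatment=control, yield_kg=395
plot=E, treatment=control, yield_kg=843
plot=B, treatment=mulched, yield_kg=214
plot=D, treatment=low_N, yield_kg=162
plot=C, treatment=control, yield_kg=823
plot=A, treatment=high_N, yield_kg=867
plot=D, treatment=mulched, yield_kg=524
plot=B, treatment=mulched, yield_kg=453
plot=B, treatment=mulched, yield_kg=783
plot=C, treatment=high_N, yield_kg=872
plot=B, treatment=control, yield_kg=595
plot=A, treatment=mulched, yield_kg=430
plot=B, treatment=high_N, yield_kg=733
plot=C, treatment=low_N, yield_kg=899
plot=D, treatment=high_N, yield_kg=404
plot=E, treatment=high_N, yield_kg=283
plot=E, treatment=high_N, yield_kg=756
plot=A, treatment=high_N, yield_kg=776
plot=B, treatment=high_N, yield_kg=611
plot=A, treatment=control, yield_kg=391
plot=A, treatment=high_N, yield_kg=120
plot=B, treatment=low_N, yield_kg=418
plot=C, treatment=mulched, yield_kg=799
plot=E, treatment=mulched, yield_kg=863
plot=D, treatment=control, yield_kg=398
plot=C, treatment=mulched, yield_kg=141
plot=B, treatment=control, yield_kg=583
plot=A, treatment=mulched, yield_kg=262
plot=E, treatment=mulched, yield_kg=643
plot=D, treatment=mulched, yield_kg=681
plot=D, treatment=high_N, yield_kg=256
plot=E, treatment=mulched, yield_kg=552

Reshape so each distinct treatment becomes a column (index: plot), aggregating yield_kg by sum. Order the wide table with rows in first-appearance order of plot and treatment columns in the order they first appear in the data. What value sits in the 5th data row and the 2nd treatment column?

2114

With rows in first-appearance order of plot, row 5 is plot=B. treatment columns in first-appearance order: control, high_N, low_N, mulched; column 2 is high_N.
Long rows with plot=B, treatment=high_N: 770 + 733 + 611 = 2114.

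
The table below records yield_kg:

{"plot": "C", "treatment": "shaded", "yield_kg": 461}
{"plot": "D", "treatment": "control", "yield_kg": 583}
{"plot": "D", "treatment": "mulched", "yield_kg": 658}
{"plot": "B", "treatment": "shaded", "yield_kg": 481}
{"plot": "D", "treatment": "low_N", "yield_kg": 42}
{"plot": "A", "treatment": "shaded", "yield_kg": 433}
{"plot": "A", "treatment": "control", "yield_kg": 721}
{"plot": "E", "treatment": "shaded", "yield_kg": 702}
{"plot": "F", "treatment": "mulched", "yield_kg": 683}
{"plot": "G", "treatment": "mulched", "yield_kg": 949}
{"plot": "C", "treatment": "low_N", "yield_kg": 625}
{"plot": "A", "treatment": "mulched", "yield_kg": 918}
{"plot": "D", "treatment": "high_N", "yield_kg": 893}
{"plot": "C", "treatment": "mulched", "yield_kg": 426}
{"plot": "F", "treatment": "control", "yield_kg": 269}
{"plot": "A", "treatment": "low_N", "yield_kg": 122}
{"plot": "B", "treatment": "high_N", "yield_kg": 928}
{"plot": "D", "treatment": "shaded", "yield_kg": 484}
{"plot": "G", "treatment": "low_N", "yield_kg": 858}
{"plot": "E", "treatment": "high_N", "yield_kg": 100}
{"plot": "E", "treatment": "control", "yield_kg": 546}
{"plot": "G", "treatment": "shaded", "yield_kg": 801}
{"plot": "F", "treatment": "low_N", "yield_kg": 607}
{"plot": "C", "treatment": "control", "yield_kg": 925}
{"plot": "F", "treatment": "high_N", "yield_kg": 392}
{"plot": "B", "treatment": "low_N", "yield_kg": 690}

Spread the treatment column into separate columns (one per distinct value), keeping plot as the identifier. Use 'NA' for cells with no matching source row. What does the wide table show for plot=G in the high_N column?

No long-format row has plot=G and treatment=high_N, so the cell is NA.

NA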